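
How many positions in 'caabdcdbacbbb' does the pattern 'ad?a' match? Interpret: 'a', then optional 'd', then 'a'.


Pattern: ad?a means 'a', then optional 'd', then 'a'.
Scanning 'caabdcdbacbbb' position-by-position:
  Pos 0: window 'caa' -> no
  Pos 1: window 'aab' -> MATCH
  Pos 2: window 'abd' -> no
  Pos 3: window 'bdc' -> no
  Pos 4: window 'dcd' -> no
  Pos 5: window 'cdb' -> no
  Pos 6: window 'dba' -> no
  Pos 7: window 'bac' -> no
  Pos 8: window 'acb' -> no
  Pos 9: window 'cbb' -> no
  Pos 10: window 'bbb' -> no
  Pos 11: window 'bb' -> no
  Pos 12: window 'b' -> no
Total matches: 1

1


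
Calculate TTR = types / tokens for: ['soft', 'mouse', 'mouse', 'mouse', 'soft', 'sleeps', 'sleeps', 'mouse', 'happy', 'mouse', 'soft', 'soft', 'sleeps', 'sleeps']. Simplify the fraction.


Tokens: 14
Unique types: ('happy', 'mouse', 'sleeps', 'soft') = 4
TTR = 4/14
Simplify: divide both by 2 -> 2/7
TTR = 2/7

2/7


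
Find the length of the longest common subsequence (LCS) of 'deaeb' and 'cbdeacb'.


DP table for LCS of 'deaeb' and 'cbdeacb':
       c  b  d  e  a  c  b
    0  0  0  0  0  0  0  0
  d 0  0  0  1  1  1  1  1
  e 0  0  0  1  2  2  2  2
  a 0  0  0  1  2  3  3  3
  e 0  0  0  1  2  3  3  3
  b 0  0  1  1  2  3  3  4
LCS: 'deab'
LCS length = 4

4


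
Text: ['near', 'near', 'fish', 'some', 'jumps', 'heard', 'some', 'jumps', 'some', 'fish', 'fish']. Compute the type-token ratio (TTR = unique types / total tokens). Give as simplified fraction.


Tokens: 11
Unique types: ('fish', 'heard', 'jumps', 'near', 'some') = 5
TTR = 5/11
Already in lowest terms.

5/11


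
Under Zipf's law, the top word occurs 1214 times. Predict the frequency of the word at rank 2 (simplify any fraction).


Zipf's law: freq(rank) = f1 / rank
f1 = 1214, rank = 2
freq = 1214 / 2
= 607

607


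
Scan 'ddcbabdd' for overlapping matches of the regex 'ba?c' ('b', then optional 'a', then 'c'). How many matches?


Pattern: ba?c means 'b', then optional 'a', then 'c'.
Scanning 'ddcbabdd' position-by-position:
  Pos 0: window 'ddc' -> no
  Pos 1: window 'dcb' -> no
  Pos 2: window 'cba' -> no
  Pos 3: window 'bab' -> no
  Pos 4: window 'abd' -> no
  Pos 5: window 'bdd' -> no
  Pos 6: window 'dd' -> no
  Pos 7: window 'd' -> no
Total matches: 0

0


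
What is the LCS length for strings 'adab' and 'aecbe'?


DP table for LCS of 'adab' and 'aecbe':
       a  e  c  b  e
    0  0  0  0  0  0
  a 0  1  1  1  1  1
  d 0  1  1  1  1  1
  a 0  1  1  1  1  1
  b 0  1  1  1  2  2
LCS: 'ab'
LCS length = 2

2


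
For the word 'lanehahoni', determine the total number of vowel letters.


Scanning each character of 'lanehahoni':
  Position 1: 'l' -> consonant (running count: 0)
  Position 2: 'a' -> vowel (running count: 1)
  Position 3: 'n' -> consonant (running count: 1)
  Position 4: 'e' -> vowel (running count: 2)
  Position 5: 'h' -> consonant (running count: 2)
  Position 6: 'a' -> vowel (running count: 3)
  Position 7: 'h' -> consonant (running count: 3)
  Position 8: 'o' -> vowel (running count: 4)
  Position 9: 'n' -> consonant (running count: 4)
  Position 10: 'i' -> vowel (running count: 5)
Total vowels: 5

5


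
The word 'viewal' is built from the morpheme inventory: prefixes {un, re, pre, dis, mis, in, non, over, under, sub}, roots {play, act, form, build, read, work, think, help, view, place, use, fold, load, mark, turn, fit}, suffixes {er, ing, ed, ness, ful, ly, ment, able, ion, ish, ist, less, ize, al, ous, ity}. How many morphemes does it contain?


Segmenting 'viewal' against the inventory:
  'view' -> root (morpheme 1)
  'al' -> suffix (morpheme 2)
Total morphemes: 2

2


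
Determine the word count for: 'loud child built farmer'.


Counting words by splitting on spaces:
  Word 1: 'loud'
  Word 2: 'child'
  Word 3: 'built'
  Word 4: 'farmer'
Total words: 4

4


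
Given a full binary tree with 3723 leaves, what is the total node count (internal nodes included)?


Leaf nodes (terminals): 3723
Internal nodes = n - 1 = 3723 - 1 = 3722
Total = leaves + internal = 3723 + 3722 = 7445

7445


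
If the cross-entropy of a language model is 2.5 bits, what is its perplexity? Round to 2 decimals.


Perplexity formula: PP = 2^H
H = 2.5
PP = 2^2.5
Decompose: 2^2.5 = 2^2 * 2^0.5 = 2^2 * sqrt(2)
2^2 = 4, sqrt(2) ~ 1.4142136
PP ~ 4 * 1.4142136 = 5.6568544
Rounded to 2 decimals: 5.66

5.66


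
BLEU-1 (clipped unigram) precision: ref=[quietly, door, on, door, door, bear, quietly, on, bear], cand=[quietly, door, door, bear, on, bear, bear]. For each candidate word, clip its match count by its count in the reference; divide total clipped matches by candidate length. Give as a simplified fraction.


Reference word counts: {'bear': 2, 'door': 3, 'on': 2, 'quietly': 2}
Checking each candidate word (with clipping):
  'quietly' -> in reference (ref count 2, used 1/2) -> match (matches: 1)
  'door' -> in reference (ref count 3, used 1/3) -> match (matches: 2)
  'door' -> in reference (ref count 3, used 2/3) -> match (matches: 3)
  'bear' -> in reference (ref count 2, used 1/2) -> match (matches: 4)
  'on' -> in reference (ref count 2, used 1/2) -> match (matches: 5)
  'bear' -> in reference (ref count 2, used 2/2) -> match (matches: 6)
  'bear' -> ref count 2 already used up (2/2) -> clipped, no match (matches: 6)
Clipped matches: 6, Candidate length: 7
Precision = 6/7

6/7


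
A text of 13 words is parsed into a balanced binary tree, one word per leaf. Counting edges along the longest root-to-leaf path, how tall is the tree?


In a balanced binary tree with n leaves the deepest leaf is ceil(log2(n)) edges below the root.
log2(13) = 3.7004
ceil(3.7004) = 4
height (edges) = 4

4


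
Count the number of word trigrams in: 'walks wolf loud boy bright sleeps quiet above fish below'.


Word trigrams from [10] words:
  Trigram 1: (walks wolf loud)
  Trigram 2: (wolf loud boy)
  Trigram 3: (loud boy bright)
  Trigram 4: (boy bright sleeps)
  Trigram 5: (bright sleeps quiet)
  Trigram 6: (sleeps quiet above)
  Trigram 7: (quiet above fish)
  Trigram 8: (above fish below)
Total word trigrams: 10 - 2 = 8

8


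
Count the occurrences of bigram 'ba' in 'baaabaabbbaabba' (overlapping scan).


Scanning 'baaabaabbbaabba' for bigram 'ba':
  Position 0: 'ba' -> MATCH
  Position 1: 'aa' -> no
  Position 2: 'aa' -> no
  Position 3: 'ab' -> no
  Position 4: 'ba' -> MATCH
  Position 5: 'aa' -> no
  Position 6: 'ab' -> no
  Position 7: 'bb' -> no
  Position 8: 'bb' -> no
  Position 9: 'ba' -> MATCH
  Position 10: 'aa' -> no
  Position 11: 'ab' -> no
  Position 12: 'bb' -> no
  Position 13: 'ba' -> MATCH
Total matches: 4

4


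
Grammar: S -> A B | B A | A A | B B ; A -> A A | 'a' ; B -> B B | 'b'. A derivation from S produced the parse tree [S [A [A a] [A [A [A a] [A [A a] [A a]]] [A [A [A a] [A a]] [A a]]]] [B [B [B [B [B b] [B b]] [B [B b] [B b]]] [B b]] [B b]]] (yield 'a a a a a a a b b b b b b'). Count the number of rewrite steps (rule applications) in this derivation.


Every bracketed nonterminal node [X ...] in the tree is produced by exactly one rule application.
Reading the tree off as a leftmost derivation:
  Step 1: S  =>  A B   (applied S -> A B)
  Step 2: A B  =>  A A B   (applied A -> A A)
  Step 3: A A B  =>  a A B   (applied A -> a)
  Step 4: a A B  =>  a A A B   (applied A -> A A)
  Step 5: a A A B  =>  a A A A B   (applied A -> A A)
  Step 6: a A A A B  =>  a a A A B   (applied A -> a)
  Step 7: a a A A B  =>  a a A A A B   (applied A -> A A)
  Step 8: a a A A A B  =>  a a a A A B   (applied A -> a)
  Step 9: a a a A A B  =>  a a a a A B   (applied A -> a)
  Step 10: a a a a A B  =>  a a a a A A B   (applied A -> A A)
  Step 11: a a a a A A B  =>  a a a a A A A B   (applied A -> A A)
  Step 12: a a a a A A A B  =>  a a a a a A A B   (applied A -> a)
  Step 13: a a a a a A A B  =>  a a a a a a A B   (applied A -> a)
  Step 14: a a a a a a A B  =>  a a a a a a a B   (applied A -> a)
  Step 15: a a a a a a a B  =>  a a a a a a a B B   (applied B -> B B)
  Step 16: a a a a a a a B B  =>  a a a a a a a B B B   (applied B -> B B)
  Step 17: a a a a a a a B B B  =>  a a a a a a a B B B B   (applied B -> B B)
  Step 18: a a a a a a a B B B B  =>  a a a a a a a B B B B B   (applied B -> B B)
  Step 19: a a a a a a a B B B B B  =>  a a a a a a a b B B B B   (applied B -> b)
  Step 20: a a a a a a a b B B B B  =>  a a a a a a a b b B B B   (applied B -> b)
  Step 21: a a a a a a a b b B B B  =>  a a a a a a a b b B B B B   (applied B -> B B)
  Step 22: a a a a a a a b b B B B B  =>  a a a a a a a b b b B B B   (applied B -> b)
  Step 23: a a a a a a a b b b B B B  =>  a a a a a a a b b b b B B   (applied B -> b)
  Step 24: a a a a a a a b b b b B B  =>  a a a a a a a b b b b b B   (applied B -> b)
  Step 25: a a a a a a a b b b b b B  =>  a a a a a a a b b b b b b   (applied B -> b)
Final yield: a a a a a a a b b b b b b
Total rewrite steps: 25

25


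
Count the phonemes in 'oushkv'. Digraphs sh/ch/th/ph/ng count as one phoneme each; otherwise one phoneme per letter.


Parsing 'oushkv' greedily, digraphs first:
  'o' -> vowel phoneme (phonemes so far: 1)
  'u' -> vowel phoneme (phonemes so far: 2)
  'sh' -> digraph (1 consonant phoneme) (phonemes so far: 3)
  'k' -> consonant phoneme (phonemes so far: 4)
  'v' -> consonant phoneme (phonemes so far: 5)
Total phonemes: 5

5


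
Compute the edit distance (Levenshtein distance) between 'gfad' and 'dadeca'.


Building DP table for s1='gfad' (len 4) and s2='dadeca' (len 6):
       d  a  d  e  c  a
    0  1  2  3  4  5  6
  g 1  1  2  3  4  5  6
  f 2  2  2  3  4  5  6
  a 3  3  2  3  4  5  5
  d 4  3  3  2  3  4  5
Edit distance = dp[4][6] = 5

5


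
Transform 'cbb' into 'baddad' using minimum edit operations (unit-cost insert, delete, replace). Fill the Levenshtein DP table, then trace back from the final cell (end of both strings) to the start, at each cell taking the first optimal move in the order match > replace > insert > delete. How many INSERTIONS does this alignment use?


Edit distance = 6. Backtracking from cell (3, 6) with preference match > replace > insert > delete,
then listing the resulting alignment 'cbb' -> 'baddad' left to right:
  Step 1: insert 'b' [insertion #1]
  Step 2: insert 'a' [insertion #2]
  Step 3: insert 'd' [insertion #3]
  Step 4: replace c->d
  Step 5: replace b->a
  Step 6: replace b->d
Total insertions: 3

3


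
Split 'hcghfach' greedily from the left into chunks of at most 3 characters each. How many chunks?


'hcghfach' has 8 characters.
Chunking with max size 3:
  Chunk 1: 'hcg' (positions 0-2)
  Chunk 2: 'hfa' (positions 3-5)
  Chunk 3: 'ch' (positions 6-7)
Total chunks: ceil(8 / 3) = 3

3


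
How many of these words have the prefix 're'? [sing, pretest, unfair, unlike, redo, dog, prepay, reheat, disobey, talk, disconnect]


Checking each word for prefix 're':
  'sing' -> no (count: 0)
  'pretest' -> no (count: 0)
  'unfair' -> no (count: 0)
  'unlike' -> no (count: 0)
  'redo' -> YES, starts with 're' (count: 1)
  'dog' -> no (count: 1)
  'prepay' -> no (count: 1)
  'reheat' -> YES, starts with 're' (count: 2)
  'disobey' -> no (count: 2)
  'talk' -> no (count: 2)
  'disconnect' -> no (count: 2)
Total with prefix 're': 2

2


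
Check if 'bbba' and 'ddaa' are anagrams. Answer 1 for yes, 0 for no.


Sort characters of 'bbba': 'abbb'
Sort characters of 'ddaa': 'aadd'
Sorted forms differ -> they are NOT anagrams
Result: 0

0


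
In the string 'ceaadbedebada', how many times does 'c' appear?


Scanning 'ceaadbedebada' for 'c':
  Position 0: 'c' -> MATCH (count: 1)
Total occurrences of 'c': 1

1


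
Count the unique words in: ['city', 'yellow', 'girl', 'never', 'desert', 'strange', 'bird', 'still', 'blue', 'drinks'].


Listing all tokens and tracking unique types:
  Token 1: 'city' -> NEW (unique so far: 1)
  Token 2: 'yellow' -> NEW (unique so far: 2)
  Token 3: 'girl' -> NEW (unique so far: 3)
  Token 4: 'never' -> NEW (unique so far: 4)
  Token 5: 'desert' -> NEW (unique so far: 5)
  Token 6: 'strange' -> NEW (unique so far: 6)
  Token 7: 'bird' -> NEW (unique so far: 7)
  Token 8: 'still' -> NEW (unique so far: 8)
  Token 9: 'blue' -> NEW (unique so far: 9)
  Token 10: 'drinks' -> NEW (unique so far: 10)
Unique types: ('bird', 'blue', 'city', 'desert', 'drinks', 'girl', 'never', 'still', 'strange', 'yellow')
Vocabulary size: 10

10


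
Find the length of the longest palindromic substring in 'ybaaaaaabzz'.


Scanning 'ybaaaaaabzz' for palindromic substrings.
Substring at positions 1-8: 'baaaaaab'.
Check: reverse('baaaaaab') = 'baaaaaab' -> palindrome confirmed.
Neighbouring characters ('y' / 'z') break symmetry, so it cannot extend further.
No longer palindromic substring exists; longest length = 8

8


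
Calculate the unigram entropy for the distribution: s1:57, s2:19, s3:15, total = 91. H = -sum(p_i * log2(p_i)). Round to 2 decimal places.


Computing entropy H = -sum(p_i * log2(p_i)):
  s1: p = 57/91 = 0.6264, -p*log2(p) = 0.4227
  s2: p = 19/91 = 0.2088, -p*log2(p) = 0.4718
  s3: p = 15/91 = 0.1648, -p*log2(p) = 0.4287
H = sum of terms = 1.3232
Rounded to 2 decimals: 1.32

1.32


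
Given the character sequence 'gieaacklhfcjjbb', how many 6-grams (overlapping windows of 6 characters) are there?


String 'gieaacklhfcjjbb' has length L = 15.
Number of overlapping n-grams = L - n + 1
Substituting: 15 - 6 + 1 = 10

10


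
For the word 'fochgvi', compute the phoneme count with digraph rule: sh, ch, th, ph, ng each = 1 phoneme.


Parsing 'fochgvi' greedily, digraphs first:
  'f' -> consonant phoneme (phonemes so far: 1)
  'o' -> vowel phoneme (phonemes so far: 2)
  'ch' -> digraph (1 consonant phoneme) (phonemes so far: 3)
  'g' -> consonant phoneme (phonemes so far: 4)
  'v' -> consonant phoneme (phonemes so far: 5)
  'i' -> vowel phoneme (phonemes so far: 6)
Total phonemes: 6

6


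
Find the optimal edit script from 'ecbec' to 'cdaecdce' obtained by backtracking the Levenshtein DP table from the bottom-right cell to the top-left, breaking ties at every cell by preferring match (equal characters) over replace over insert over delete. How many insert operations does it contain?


Edit distance = 6. Backtracking from cell (5, 8) with preference match > replace > insert > delete,
then listing the resulting alignment 'ecbec' -> 'cdaecdce' left to right:
  Step 1: insert 'c' [insertion #1]
  Step 2: insert 'd' [insertion #2]
  Step 3: insert 'a' [insertion #3]
  Step 4: keep 'e'
  Step 5: keep 'c'
  Step 6: replace b->d
  Step 7: replace e->c
  Step 8: replace c->e
Total insertions: 3

3


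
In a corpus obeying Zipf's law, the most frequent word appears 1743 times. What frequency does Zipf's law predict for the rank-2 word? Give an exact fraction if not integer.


Zipf's law: freq(rank) = f1 / rank
f1 = 1743, rank = 2
freq = 1743 / 2
GCD(1743, 2) = 1
Simplified: 1743/2

1743/2


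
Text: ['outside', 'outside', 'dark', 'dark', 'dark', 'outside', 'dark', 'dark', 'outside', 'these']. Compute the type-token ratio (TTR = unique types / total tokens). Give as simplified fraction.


Tokens: 10
Unique types: ('dark', 'outside', 'these') = 3
TTR = 3/10
Already in lowest terms.

3/10


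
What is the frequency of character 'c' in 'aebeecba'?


Scanning 'aebeecba' for 'c':
  Position 5: 'c' -> MATCH (count: 1)
Total occurrences of 'c': 1

1


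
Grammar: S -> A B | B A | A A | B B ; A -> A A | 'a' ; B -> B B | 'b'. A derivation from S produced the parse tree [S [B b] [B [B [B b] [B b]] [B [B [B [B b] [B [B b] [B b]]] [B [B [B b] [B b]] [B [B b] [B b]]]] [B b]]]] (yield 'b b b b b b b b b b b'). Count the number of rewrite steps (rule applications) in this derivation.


Every bracketed nonterminal node [X ...] in the tree is produced by exactly one rule application.
Reading the tree off as a leftmost derivation:
  Step 1: S  =>  B B   (applied S -> B B)
  Step 2: B B  =>  b B   (applied B -> b)
  Step 3: b B  =>  b B B   (applied B -> B B)
  Step 4: b B B  =>  b B B B   (applied B -> B B)
  Step 5: b B B B  =>  b b B B   (applied B -> b)
  Step 6: b b B B  =>  b b b B   (applied B -> b)
  Step 7: b b b B  =>  b b b B B   (applied B -> B B)
  Step 8: b b b B B  =>  b b b B B B   (applied B -> B B)
  Step 9: b b b B B B  =>  b b b B B B B   (applied B -> B B)
  Step 10: b b b B B B B  =>  b b b b B B B   (applied B -> b)
  Step 11: b b b b B B B  =>  b b b b B B B B   (applied B -> B B)
  Step 12: b b b b B B B B  =>  b b b b b B B B   (applied B -> b)
  Step 13: b b b b b B B B  =>  b b b b b b B B   (applied B -> b)
  Step 14: b b b b b b B B  =>  b b b b b b B B B   (applied B -> B B)
  Step 15: b b b b b b B B B  =>  b b b b b b B B B B   (applied B -> B B)
  Step 16: b b b b b b B B B B  =>  b b b b b b b B B B   (applied B -> b)
  Step 17: b b b b b b b B B B  =>  b b b b b b b b B B   (applied B -> b)
  Step 18: b b b b b b b b B B  =>  b b b b b b b b B B B   (applied B -> B B)
  Step 19: b b b b b b b b B B B  =>  b b b b b b b b b B B   (applied B -> b)
  Step 20: b b b b b b b b b B B  =>  b b b b b b b b b b B   (applied B -> b)
  Step 21: b b b b b b b b b b B  =>  b b b b b b b b b b b   (applied B -> b)
Final yield: b b b b b b b b b b b
Total rewrite steps: 21

21


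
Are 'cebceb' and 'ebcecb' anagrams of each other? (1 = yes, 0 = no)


Sort characters of 'cebceb': 'bbccee'
Sort characters of 'ebcecb': 'bbccee'
Sorted forms match -> they ARE anagrams
Result: 1

1


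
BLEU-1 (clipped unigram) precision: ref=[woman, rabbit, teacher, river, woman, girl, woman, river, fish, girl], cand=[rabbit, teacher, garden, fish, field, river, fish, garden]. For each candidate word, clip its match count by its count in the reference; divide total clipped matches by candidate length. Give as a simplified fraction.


Reference word counts: {'fish': 1, 'girl': 2, 'rabbit': 1, 'river': 2, 'teacher': 1, 'woman': 3}
Checking each candidate word (with clipping):
  'rabbit' -> in reference (ref count 1, used 1/1) -> match (matches: 1)
  'teacher' -> in reference (ref count 1, used 1/1) -> match (matches: 2)
  'garden' -> not in reference -> no match (matches: 2)
  'fish' -> in reference (ref count 1, used 1/1) -> match (matches: 3)
  'field' -> not in reference -> no match (matches: 3)
  'river' -> in reference (ref count 2, used 1/2) -> match (matches: 4)
  'fish' -> ref count 1 already used up (1/1) -> clipped, no match (matches: 4)
  'garden' -> not in reference -> no match (matches: 4)
Clipped matches: 4, Candidate length: 8
Precision = 4/8 = 1/2

1/2


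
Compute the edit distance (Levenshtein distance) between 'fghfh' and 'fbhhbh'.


Building DP table for s1='fghfh' (len 5) and s2='fbhhbh' (len 6):
       f  b  h  h  b  h
    0  1  2  3  4  5  6
  f 1  0  1  2  3  4  5
  g 2  1  1  2  3  4  5
  h 3  2  2  1  2  3  4
  f 4  3  3  2  2  3  4
  h 5  4  4  3  2  3  3
Edit distance = dp[5][6] = 3

3


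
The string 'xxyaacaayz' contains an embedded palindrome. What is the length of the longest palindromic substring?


Scanning 'xxyaacaayz' for palindromic substrings.
Substring at positions 2-8: 'yaacaay'.
Check: reverse('yaacaay') = 'yaacaay' -> palindrome confirmed.
Neighbouring characters ('x' / 'z') break symmetry, so it cannot extend further.
No longer palindromic substring exists; longest length = 7

7


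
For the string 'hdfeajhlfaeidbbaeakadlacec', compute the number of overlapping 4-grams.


String 'hdfeajhlfaeidbbaeakadlacec' has length L = 26.
Number of overlapping n-grams = L - n + 1
Substituting: 26 - 4 + 1 = 23

23


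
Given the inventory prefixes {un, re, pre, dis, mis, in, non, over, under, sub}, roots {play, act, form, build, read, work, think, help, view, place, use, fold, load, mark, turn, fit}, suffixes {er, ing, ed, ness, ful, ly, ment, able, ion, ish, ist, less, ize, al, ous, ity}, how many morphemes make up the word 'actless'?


Segmenting 'actless' against the inventory:
  'act' -> root (morpheme 1)
  'less' -> suffix (morpheme 2)
Total morphemes: 2

2


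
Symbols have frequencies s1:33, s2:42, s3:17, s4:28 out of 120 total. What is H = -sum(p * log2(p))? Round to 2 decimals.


Computing entropy H = -sum(p_i * log2(p_i)):
  s1: p = 33/120 = 0.2750, -p*log2(p) = 0.5122
  s2: p = 42/120 = 0.3500, -p*log2(p) = 0.5301
  s3: p = 17/120 = 0.1417, -p*log2(p) = 0.3994
  s4: p = 28/120 = 0.2333, -p*log2(p) = 0.4899
H = sum of terms = 1.9316
Rounded to 2 decimals: 1.93

1.93


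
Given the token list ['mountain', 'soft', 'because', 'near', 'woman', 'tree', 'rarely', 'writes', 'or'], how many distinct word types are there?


Listing all tokens and tracking unique types:
  Token 1: 'mountain' -> NEW (unique so far: 1)
  Token 2: 'soft' -> NEW (unique so far: 2)
  Token 3: 'because' -> NEW (unique so far: 3)
  Token 4: 'near' -> NEW (unique so far: 4)
  Token 5: 'woman' -> NEW (unique so far: 5)
  Token 6: 'tree' -> NEW (unique so far: 6)
  Token 7: 'rarely' -> NEW (unique so far: 7)
  Token 8: 'writes' -> NEW (unique so far: 8)
  Token 9: 'or' -> NEW (unique so far: 9)
Unique types: ('because', 'mountain', 'near', 'or', 'rarely', 'soft', 'tree', 'woman', 'writes')
Vocabulary size: 9

9


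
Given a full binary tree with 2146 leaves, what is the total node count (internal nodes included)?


Leaf nodes (terminals): 2146
Internal nodes = n - 1 = 2146 - 1 = 2145
Total = leaves + internal = 2146 + 2145 = 4291

4291


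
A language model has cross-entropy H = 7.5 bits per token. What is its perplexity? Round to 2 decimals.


Perplexity formula: PP = 2^H
H = 7.5
PP = 2^7.5
Decompose: 2^7.5 = 2^7 * 2^0.5 = 2^7 * sqrt(2)
2^7 = 128, sqrt(2) ~ 1.4142136
PP ~ 128 * 1.4142136 = 181.0193408
Rounded to 2 decimals: 181.02

181.02


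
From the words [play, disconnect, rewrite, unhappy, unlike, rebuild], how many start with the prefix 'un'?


Checking each word for prefix 'un':
  'play' -> no (count: 0)
  'disconnect' -> no (count: 0)
  'rewrite' -> no (count: 0)
  'unhappy' -> YES, starts with 'un' (count: 1)
  'unlike' -> YES, starts with 'un' (count: 2)
  'rebuild' -> no (count: 2)
Total with prefix 'un': 2

2


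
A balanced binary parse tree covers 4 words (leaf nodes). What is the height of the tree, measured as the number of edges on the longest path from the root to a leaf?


In a balanced binary tree with n leaves the deepest leaf is ceil(log2(n)) edges below the root.
log2(4) = 2.0000
ceil(2.0000) = 2
height (edges) = 2

2


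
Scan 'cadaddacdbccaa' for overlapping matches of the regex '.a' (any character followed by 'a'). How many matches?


Pattern: .a means any character followed by 'a'.
Scanning 'cadaddacdbccaa' position-by-position:
  Pos 0: window 'ca' -> MATCH
  Pos 1: window 'ad' -> no
  Pos 2: window 'da' -> MATCH
  Pos 3: window 'ad' -> no
  Pos 4: window 'dd' -> no
  Pos 5: window 'da' -> MATCH
  Pos 6: window 'ac' -> no
  Pos 7: window 'cd' -> no
  Pos 8: window 'db' -> no
  Pos 9: window 'bc' -> no
  Pos 10: window 'cc' -> no
  Pos 11: window 'ca' -> MATCH
  Pos 12: window 'aa' -> MATCH
  Pos 13: window 'a' -> no
Total matches: 5

5


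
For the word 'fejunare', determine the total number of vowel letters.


Scanning each character of 'fejunare':
  Position 1: 'f' -> consonant (running count: 0)
  Position 2: 'e' -> vowel (running count: 1)
  Position 3: 'j' -> consonant (running count: 1)
  Position 4: 'u' -> vowel (running count: 2)
  Position 5: 'n' -> consonant (running count: 2)
  Position 6: 'a' -> vowel (running count: 3)
  Position 7: 'r' -> consonant (running count: 3)
  Position 8: 'e' -> vowel (running count: 4)
Total vowels: 4

4


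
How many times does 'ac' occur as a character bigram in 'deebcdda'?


Scanning 'deebcdda' for bigram 'ac':
  Position 0: 'de' -> no
  Position 1: 'ee' -> no
  Position 2: 'eb' -> no
  Position 3: 'bc' -> no
  Position 4: 'cd' -> no
  Position 5: 'dd' -> no
  Position 6: 'da' -> no
Total matches: 0

0


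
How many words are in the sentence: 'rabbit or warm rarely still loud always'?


Counting words by splitting on spaces:
  Word 1: 'rabbit'
  Word 2: 'or'
  Word 3: 'warm'
  Word 4: 'rarely'
  Word 5: 'still'
  Word 6: 'loud'
  Word 7: 'always'
Total words: 7

7


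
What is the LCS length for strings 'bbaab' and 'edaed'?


DP table for LCS of 'bbaab' and 'edaed':
       e  d  a  e  d
    0  0  0  0  0  0
  b 0  0  0  0  0  0
  b 0  0  0  0  0  0
  a 0  0  0  1  1  1
  a 0  0  0  1  1  1
  b 0  0  0  1  1  1
LCS: 'a'
LCS length = 1

1


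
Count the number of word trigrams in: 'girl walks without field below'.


Word trigrams from [5] words:
  Trigram 1: (girl walks without)
  Trigram 2: (walks without field)
  Trigram 3: (without field below)
Total word trigrams: 5 - 2 = 3

3


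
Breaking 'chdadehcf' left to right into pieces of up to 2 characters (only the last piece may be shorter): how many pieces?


'chdadehcf' has 9 characters.
Chunking with max size 2:
  Chunk 1: 'ch' (positions 0-1)
  Chunk 2: 'da' (positions 2-3)
  Chunk 3: 'de' (positions 4-5)
  Chunk 4: 'hc' (positions 6-7)
  Chunk 5: 'f' (positions 8-8)
Total chunks: ceil(9 / 2) = 5

5


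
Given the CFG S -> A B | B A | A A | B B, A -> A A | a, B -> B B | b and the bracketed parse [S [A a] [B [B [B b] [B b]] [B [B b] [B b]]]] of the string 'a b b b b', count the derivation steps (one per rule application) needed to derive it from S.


Every bracketed nonterminal node [X ...] in the tree is produced by exactly one rule application.
Reading the tree off as a leftmost derivation:
  Step 1: S  =>  A B   (applied S -> A B)
  Step 2: A B  =>  a B   (applied A -> a)
  Step 3: a B  =>  a B B   (applied B -> B B)
  Step 4: a B B  =>  a B B B   (applied B -> B B)
  Step 5: a B B B  =>  a b B B   (applied B -> b)
  Step 6: a b B B  =>  a b b B   (applied B -> b)
  Step 7: a b b B  =>  a b b B B   (applied B -> B B)
  Step 8: a b b B B  =>  a b b b B   (applied B -> b)
  Step 9: a b b b B  =>  a b b b b   (applied B -> b)
Final yield: a b b b b
Total rewrite steps: 9

9


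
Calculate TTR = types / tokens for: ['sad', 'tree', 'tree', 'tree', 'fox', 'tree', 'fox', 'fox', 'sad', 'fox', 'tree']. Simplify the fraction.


Tokens: 11
Unique types: ('fox', 'sad', 'tree') = 3
TTR = 3/11
Already in lowest terms.

3/11


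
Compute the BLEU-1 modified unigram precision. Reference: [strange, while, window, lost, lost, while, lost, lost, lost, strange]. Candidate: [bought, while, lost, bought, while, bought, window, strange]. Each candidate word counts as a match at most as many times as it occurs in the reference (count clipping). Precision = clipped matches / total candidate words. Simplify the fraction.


Reference word counts: {'lost': 5, 'strange': 2, 'while': 2, 'window': 1}
Checking each candidate word (with clipping):
  'bought' -> not in reference -> no match (matches: 0)
  'while' -> in reference (ref count 2, used 1/2) -> match (matches: 1)
  'lost' -> in reference (ref count 5, used 1/5) -> match (matches: 2)
  'bought' -> not in reference -> no match (matches: 2)
  'while' -> in reference (ref count 2, used 2/2) -> match (matches: 3)
  'bought' -> not in reference -> no match (matches: 3)
  'window' -> in reference (ref count 1, used 1/1) -> match (matches: 4)
  'strange' -> in reference (ref count 2, used 1/2) -> match (matches: 5)
Clipped matches: 5, Candidate length: 8
Precision = 5/8

5/8


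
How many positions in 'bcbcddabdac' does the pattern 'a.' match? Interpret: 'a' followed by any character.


Pattern: a. means 'a' followed by any character.
Scanning 'bcbcddabdac' position-by-position:
  Pos 0: window 'bc' -> no
  Pos 1: window 'cb' -> no
  Pos 2: window 'bc' -> no
  Pos 3: window 'cd' -> no
  Pos 4: window 'dd' -> no
  Pos 5: window 'da' -> no
  Pos 6: window 'ab' -> MATCH
  Pos 7: window 'bd' -> no
  Pos 8: window 'da' -> no
  Pos 9: window 'ac' -> MATCH
  Pos 10: window 'c' -> no
Total matches: 2

2


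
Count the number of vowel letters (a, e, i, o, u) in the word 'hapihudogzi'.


Scanning each character of 'hapihudogzi':
  Position 1: 'h' -> consonant (running count: 0)
  Position 2: 'a' -> vowel (running count: 1)
  Position 3: 'p' -> consonant (running count: 1)
  Position 4: 'i' -> vowel (running count: 2)
  Position 5: 'h' -> consonant (running count: 2)
  Position 6: 'u' -> vowel (running count: 3)
  Position 7: 'd' -> consonant (running count: 3)
  Position 8: 'o' -> vowel (running count: 4)
  Position 9: 'g' -> consonant (running count: 4)
  Position 10: 'z' -> consonant (running count: 4)
  Position 11: 'i' -> vowel (running count: 5)
Total vowels: 5

5


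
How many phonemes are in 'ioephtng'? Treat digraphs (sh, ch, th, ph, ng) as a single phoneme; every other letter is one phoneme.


Parsing 'ioephtng' greedily, digraphs first:
  'i' -> vowel phoneme (phonemes so far: 1)
  'o' -> vowel phoneme (phonemes so far: 2)
  'e' -> vowel phoneme (phonemes so far: 3)
  'ph' -> digraph (1 consonant phoneme) (phonemes so far: 4)
  't' -> consonant phoneme (phonemes so far: 5)
  'ng' -> digraph (1 consonant phoneme) (phonemes so far: 6)
Total phonemes: 6

6


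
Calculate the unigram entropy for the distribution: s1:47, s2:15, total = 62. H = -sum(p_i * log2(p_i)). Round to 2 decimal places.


Computing entropy H = -sum(p_i * log2(p_i)):
  s1: p = 47/62 = 0.7581, -p*log2(p) = 0.3029
  s2: p = 15/62 = 0.2419, -p*log2(p) = 0.4953
H = sum of terms = 0.7982
Rounded to 2 decimals: 0.80

0.80


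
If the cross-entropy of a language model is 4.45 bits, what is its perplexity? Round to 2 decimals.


Perplexity formula: PP = 2^H
H = 4.45
PP = 2^4.45
Decompose: 2^4.45 = 2^4 * 2^0.45
2^4 = 16, 2^0.45 ~ 1.3660403
PP ~ 16 * 1.3660403 = 21.8566448
Rounded to 2 decimals: 21.86

21.86


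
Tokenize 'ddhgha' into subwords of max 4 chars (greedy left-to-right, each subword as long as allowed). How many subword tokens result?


'ddhgha' has 6 characters.
Chunking with max size 4:
  Chunk 1: 'ddhg' (positions 0-3)
  Chunk 2: 'ha' (positions 4-5)
Total chunks: ceil(6 / 4) = 2

2


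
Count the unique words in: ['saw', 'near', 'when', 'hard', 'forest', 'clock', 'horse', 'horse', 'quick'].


Listing all tokens and tracking unique types:
  Token 1: 'saw' -> NEW (unique so far: 1)
  Token 2: 'near' -> NEW (unique so far: 2)
  Token 3: 'when' -> NEW (unique so far: 3)
  Token 4: 'hard' -> NEW (unique so far: 4)
  Token 5: 'forest' -> NEW (unique so far: 5)
  Token 6: 'clock' -> NEW (unique so far: 6)
  Token 7: 'horse' -> NEW (unique so far: 7)
  Token 8: 'horse' -> duplicate (unique so far: 7)
  Token 9: 'quick' -> NEW (unique so far: 8)
Unique types: ('clock', 'forest', 'hard', 'horse', 'near', 'quick', 'saw', 'when')
Vocabulary size: 8

8


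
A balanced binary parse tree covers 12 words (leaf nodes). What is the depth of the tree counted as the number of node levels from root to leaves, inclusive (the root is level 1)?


In a balanced binary tree with n leaves the deepest leaf is ceil(log2(n)) edges below the root,
so counting node levels inclusive of root and leaves gives ceil(log2(n)) + 1 levels.
log2(12) = 3.5850
ceil(3.5850) = 4
levels = 4 + 1 = 5

5


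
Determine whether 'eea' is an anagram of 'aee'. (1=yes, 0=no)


Sort characters of 'eea': 'aee'
Sort characters of 'aee': 'aee'
Sorted forms match -> they ARE anagrams
Result: 1

1


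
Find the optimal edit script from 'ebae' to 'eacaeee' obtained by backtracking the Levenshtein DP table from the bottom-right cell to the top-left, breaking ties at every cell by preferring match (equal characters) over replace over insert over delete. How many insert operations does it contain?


Edit distance = 4. Backtracking from cell (4, 7) with preference match > replace > insert > delete,
then listing the resulting alignment 'ebae' -> 'eacaeee' left to right:
  Step 1: keep 'e'
  Step 2: insert 'a' [insertion #1]
  Step 3: replace b->c
  Step 4: keep 'a'
  Step 5: insert 'e' [insertion #2]
  Step 6: insert 'e' [insertion #3]
  Step 7: keep 'e'
Total insertions: 3

3


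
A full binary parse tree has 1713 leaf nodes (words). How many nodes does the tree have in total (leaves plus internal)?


Leaf nodes (terminals): 1713
Internal nodes = n - 1 = 1713 - 1 = 1712
Total = leaves + internal = 1713 + 1712 = 3425

3425


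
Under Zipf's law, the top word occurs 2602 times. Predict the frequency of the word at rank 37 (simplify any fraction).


Zipf's law: freq(rank) = f1 / rank
f1 = 2602, rank = 37
freq = 2602 / 37
GCD(2602, 37) = 1
Simplified: 2602/37

2602/37


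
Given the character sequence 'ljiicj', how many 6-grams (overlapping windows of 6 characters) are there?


String 'ljiicj' has length L = 6.
Number of overlapping n-grams = L - n + 1
Substituting: 6 - 6 + 1 = 1

1


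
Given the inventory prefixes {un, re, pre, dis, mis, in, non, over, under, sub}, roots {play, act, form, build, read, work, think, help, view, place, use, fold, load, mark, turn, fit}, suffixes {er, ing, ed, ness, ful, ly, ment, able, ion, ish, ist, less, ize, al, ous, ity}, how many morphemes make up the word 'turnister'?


Segmenting 'turnister' against the inventory:
  'turn' -> root (morpheme 1)
  'ist' -> suffix (morpheme 2)
  'er' -> suffix (morpheme 3)
Total morphemes: 3

3


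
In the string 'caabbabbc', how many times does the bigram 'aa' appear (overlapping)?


Scanning 'caabbabbc' for bigram 'aa':
  Position 0: 'ca' -> no
  Position 1: 'aa' -> MATCH
  Position 2: 'ab' -> no
  Position 3: 'bb' -> no
  Position 4: 'ba' -> no
  Position 5: 'ab' -> no
  Position 6: 'bb' -> no
  Position 7: 'bc' -> no
Total matches: 1

1


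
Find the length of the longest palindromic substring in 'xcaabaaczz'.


Scanning 'xcaabaaczz' for palindromic substrings.
Substring at positions 1-7: 'caabaac'.
Check: reverse('caabaac') = 'caabaac' -> palindrome confirmed.
Neighbouring characters ('x' / 'z') break symmetry, so it cannot extend further.
No longer palindromic substring exists; longest length = 7

7


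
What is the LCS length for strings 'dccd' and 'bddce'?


DP table for LCS of 'dccd' and 'bddce':
       b  d  d  c  e
    0  0  0  0  0  0
  d 0  0  1  1  1  1
  c 0  0  1  1  2  2
  c 0  0  1  1  2  2
  d 0  0  1  2  2  2
LCS: 'dc'
LCS length = 2

2


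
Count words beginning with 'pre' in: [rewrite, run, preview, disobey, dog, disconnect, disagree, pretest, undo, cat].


Checking each word for prefix 'pre':
  'rewrite' -> no (count: 0)
  'run' -> no (count: 0)
  'preview' -> YES, starts with 'pre' (count: 1)
  'disobey' -> no (count: 1)
  'dog' -> no (count: 1)
  'disconnect' -> no (count: 1)
  'disagree' -> no (count: 1)
  'pretest' -> YES, starts with 'pre' (count: 2)
  'undo' -> no (count: 2)
  'cat' -> no (count: 2)
Total with prefix 'pre': 2

2


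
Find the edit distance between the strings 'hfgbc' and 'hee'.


Building DP table for s1='hfgbc' (len 5) and s2='hee' (len 3):
       h  e  e
    0  1  2  3
  h 1  0  1  2
  f 2  1  1  2
  g 3  2  2  2
  b 4  3  3  3
  c 5  4  4  4
Edit distance = dp[5][3] = 4

4


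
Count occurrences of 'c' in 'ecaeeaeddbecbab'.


Scanning 'ecaeeaeddbecbab' for 'c':
  Position 1: 'c' -> MATCH (count: 1)
  Position 11: 'c' -> MATCH (count: 2)
Total occurrences of 'c': 2

2


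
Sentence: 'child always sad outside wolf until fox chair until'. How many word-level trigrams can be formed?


Word trigrams from [9] words:
  Trigram 1: (child always sad)
  Trigram 2: (always sad outside)
  Trigram 3: (sad outside wolf)
  Trigram 4: (outside wolf until)
  Trigram 5: (wolf until fox)
  Trigram 6: (until fox chair)
  Trigram 7: (fox chair until)
Total word trigrams: 9 - 2 = 7

7


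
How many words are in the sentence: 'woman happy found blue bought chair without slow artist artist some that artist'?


Counting words by splitting on spaces:
  Word 1: 'woman'
  Word 2: 'happy'
  Word 3: 'found'
  Word 4: 'blue'
  Word 5: 'bought'
  Word 6: 'chair'
  Word 7: 'without'
  Word 8: 'slow'
  Word 9: 'artist'
  Word 10: 'artist'
  Word 11: 'some'
  Word 12: 'that'
  Word 13: 'artist'
Total words: 13

13


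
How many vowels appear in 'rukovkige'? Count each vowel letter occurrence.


Scanning each character of 'rukovkige':
  Position 1: 'r' -> consonant (running count: 0)
  Position 2: 'u' -> vowel (running count: 1)
  Position 3: 'k' -> consonant (running count: 1)
  Position 4: 'o' -> vowel (running count: 2)
  Position 5: 'v' -> consonant (running count: 2)
  Position 6: 'k' -> consonant (running count: 2)
  Position 7: 'i' -> vowel (running count: 3)
  Position 8: 'g' -> consonant (running count: 3)
  Position 9: 'e' -> vowel (running count: 4)
Total vowels: 4

4


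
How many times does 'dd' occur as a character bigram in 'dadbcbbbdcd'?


Scanning 'dadbcbbbdcd' for bigram 'dd':
  Position 0: 'da' -> no
  Position 1: 'ad' -> no
  Position 2: 'db' -> no
  Position 3: 'bc' -> no
  Position 4: 'cb' -> no
  Position 5: 'bb' -> no
  Position 6: 'bb' -> no
  Position 7: 'bd' -> no
  Position 8: 'dc' -> no
  Position 9: 'cd' -> no
Total matches: 0

0


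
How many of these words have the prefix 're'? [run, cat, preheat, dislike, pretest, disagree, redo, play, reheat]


Checking each word for prefix 're':
  'run' -> no (count: 0)
  'cat' -> no (count: 0)
  'preheat' -> no (count: 0)
  'dislike' -> no (count: 0)
  'pretest' -> no (count: 0)
  'disagree' -> no (count: 0)
  'redo' -> YES, starts with 're' (count: 1)
  'play' -> no (count: 1)
  'reheat' -> YES, starts with 're' (count: 2)
Total with prefix 're': 2

2


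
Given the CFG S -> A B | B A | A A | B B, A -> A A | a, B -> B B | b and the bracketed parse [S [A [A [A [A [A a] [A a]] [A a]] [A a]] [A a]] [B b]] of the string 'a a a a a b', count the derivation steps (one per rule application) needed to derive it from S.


Every bracketed nonterminal node [X ...] in the tree is produced by exactly one rule application.
Reading the tree off as a leftmost derivation:
  Step 1: S  =>  A B   (applied S -> A B)
  Step 2: A B  =>  A A B   (applied A -> A A)
  Step 3: A A B  =>  A A A B   (applied A -> A A)
  Step 4: A A A B  =>  A A A A B   (applied A -> A A)
  Step 5: A A A A B  =>  A A A A A B   (applied A -> A A)
  Step 6: A A A A A B  =>  a A A A A B   (applied A -> a)
  Step 7: a A A A A B  =>  a a A A A B   (applied A -> a)
  Step 8: a a A A A B  =>  a a a A A B   (applied A -> a)
  Step 9: a a a A A B  =>  a a a a A B   (applied A -> a)
  Step 10: a a a a A B  =>  a a a a a B   (applied A -> a)
  Step 11: a a a a a B  =>  a a a a a b   (applied B -> b)
Final yield: a a a a a b
Total rewrite steps: 11

11


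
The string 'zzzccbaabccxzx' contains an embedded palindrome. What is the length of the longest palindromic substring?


Scanning 'zzzccbaabccxzx' for palindromic substrings.
Substring at positions 3-10: 'ccbaabcc'.
Check: reverse('ccbaabcc') = 'ccbaabcc' -> palindrome confirmed.
Neighbouring characters ('z' / 'x') break symmetry, so it cannot extend further.
No longer palindromic substring exists; longest length = 8

8


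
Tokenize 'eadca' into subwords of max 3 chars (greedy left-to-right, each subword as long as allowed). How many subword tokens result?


'eadca' has 5 characters.
Chunking with max size 3:
  Chunk 1: 'ead' (positions 0-2)
  Chunk 2: 'ca' (positions 3-4)
Total chunks: ceil(5 / 3) = 2

2


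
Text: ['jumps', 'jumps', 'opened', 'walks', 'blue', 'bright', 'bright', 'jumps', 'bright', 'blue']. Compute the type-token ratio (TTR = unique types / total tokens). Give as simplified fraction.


Tokens: 10
Unique types: ('blue', 'bright', 'jumps', 'opened', 'walks') = 5
TTR = 5/10
Simplify: divide both by 5 -> 1/2
TTR = 1/2

1/2


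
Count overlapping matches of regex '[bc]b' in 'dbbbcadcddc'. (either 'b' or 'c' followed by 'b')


Pattern: [bc]b means either 'b' or 'c' followed by 'b'.
Scanning 'dbbbcadcddc' position-by-position:
  Pos 0: window 'db' -> no
  Pos 1: window 'bb' -> MATCH
  Pos 2: window 'bb' -> MATCH
  Pos 3: window 'bc' -> no
  Pos 4: window 'ca' -> no
  Pos 5: window 'ad' -> no
  Pos 6: window 'dc' -> no
  Pos 7: window 'cd' -> no
  Pos 8: window 'dd' -> no
  Pos 9: window 'dc' -> no
  Pos 10: window 'c' -> no
Total matches: 2

2


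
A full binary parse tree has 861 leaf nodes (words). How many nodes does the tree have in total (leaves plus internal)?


Leaf nodes (terminals): 861
Internal nodes = n - 1 = 861 - 1 = 860
Total = leaves + internal = 861 + 860 = 1721

1721
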